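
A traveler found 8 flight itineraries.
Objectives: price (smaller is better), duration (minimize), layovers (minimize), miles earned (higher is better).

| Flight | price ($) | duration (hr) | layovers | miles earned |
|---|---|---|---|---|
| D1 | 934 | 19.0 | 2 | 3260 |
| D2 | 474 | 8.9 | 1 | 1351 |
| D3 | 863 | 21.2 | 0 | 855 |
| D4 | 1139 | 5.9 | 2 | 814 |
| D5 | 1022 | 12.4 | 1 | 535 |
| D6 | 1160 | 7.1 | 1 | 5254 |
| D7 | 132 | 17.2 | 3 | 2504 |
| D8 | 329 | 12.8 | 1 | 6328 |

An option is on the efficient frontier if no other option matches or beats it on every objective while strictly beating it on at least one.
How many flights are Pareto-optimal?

6

D1: dominated by D8 (price 329≤934, duration 12.8≤19.0, layovers 1≤2, miles earned 6328≥3260).
D2: not dominated.
D3: not dominated (best layovers).
D4: not dominated (best duration).
D5: dominated by D2 (price 474≤1022, duration 8.9≤12.4, layovers 1≤1, miles earned 1351≥535).
D6: not dominated.
D7: not dominated (best price).
D8: not dominated (best miles earned).
Pareto-optimal: D2, D3, D4, D6, D7, D8 → 6.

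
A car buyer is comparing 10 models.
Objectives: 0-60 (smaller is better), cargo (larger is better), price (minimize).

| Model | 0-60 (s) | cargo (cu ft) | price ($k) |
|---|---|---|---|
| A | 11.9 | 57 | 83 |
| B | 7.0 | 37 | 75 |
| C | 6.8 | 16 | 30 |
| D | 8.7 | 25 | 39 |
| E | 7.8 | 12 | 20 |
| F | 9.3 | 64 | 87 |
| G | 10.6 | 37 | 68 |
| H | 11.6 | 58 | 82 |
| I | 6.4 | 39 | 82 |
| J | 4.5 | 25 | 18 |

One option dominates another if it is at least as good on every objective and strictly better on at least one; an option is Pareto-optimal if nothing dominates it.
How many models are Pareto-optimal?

A: dominated by H (0-60 11.6≤11.9, cargo 58≥57, price 82≤83).
B: not dominated.
C: dominated by J (0-60 4.5≤6.8, cargo 25≥16, price 18≤30).
D: dominated by J (0-60 4.5≤8.7, cargo 25≥25, price 18≤39).
E: dominated by J (0-60 4.5≤7.8, cargo 25≥12, price 18≤20).
F: not dominated (best cargo).
G: not dominated.
H: not dominated.
I: not dominated.
J: not dominated (best 0-60).
Pareto-optimal: B, F, G, H, I, J → 6.

6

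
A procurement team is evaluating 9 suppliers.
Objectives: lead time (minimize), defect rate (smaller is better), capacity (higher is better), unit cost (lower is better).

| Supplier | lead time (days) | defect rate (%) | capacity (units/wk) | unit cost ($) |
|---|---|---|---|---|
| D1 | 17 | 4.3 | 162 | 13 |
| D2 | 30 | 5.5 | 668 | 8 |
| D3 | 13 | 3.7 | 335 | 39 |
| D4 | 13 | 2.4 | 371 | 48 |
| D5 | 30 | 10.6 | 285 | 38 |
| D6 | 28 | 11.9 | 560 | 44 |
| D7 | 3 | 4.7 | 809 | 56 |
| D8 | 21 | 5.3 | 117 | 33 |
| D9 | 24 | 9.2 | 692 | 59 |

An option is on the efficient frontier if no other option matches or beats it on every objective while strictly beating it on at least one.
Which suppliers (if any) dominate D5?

D2

D2: lead time 30≤30, defect rate 5.5≤10.6, capacity 668≥285, unit cost 8≤38 — dominates D5.
Others (D1, D3, D4, D6, D7, D8, D9) are each worse than D5 on at least one objective.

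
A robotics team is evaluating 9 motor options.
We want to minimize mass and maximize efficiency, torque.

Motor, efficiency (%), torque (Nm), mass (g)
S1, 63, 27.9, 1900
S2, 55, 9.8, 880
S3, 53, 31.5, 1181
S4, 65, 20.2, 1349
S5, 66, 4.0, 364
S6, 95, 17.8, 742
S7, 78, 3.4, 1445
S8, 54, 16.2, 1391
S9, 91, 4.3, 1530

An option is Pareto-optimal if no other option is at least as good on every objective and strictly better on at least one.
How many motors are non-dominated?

S1: not dominated.
S2: dominated by S6 (efficiency 95≥55, torque 17.8≥9.8, mass 742≤880).
S3: not dominated (best torque).
S4: not dominated.
S5: not dominated (best mass).
S6: not dominated (best efficiency).
S7: dominated by S6 (efficiency 95≥78, torque 17.8≥3.4, mass 742≤1445).
S8: dominated by S4 (efficiency 65≥54, torque 20.2≥16.2, mass 1349≤1391).
S9: dominated by S6 (efficiency 95≥91, torque 17.8≥4.3, mass 742≤1530).
Pareto-optimal: S1, S3, S4, S5, S6 → 5.

5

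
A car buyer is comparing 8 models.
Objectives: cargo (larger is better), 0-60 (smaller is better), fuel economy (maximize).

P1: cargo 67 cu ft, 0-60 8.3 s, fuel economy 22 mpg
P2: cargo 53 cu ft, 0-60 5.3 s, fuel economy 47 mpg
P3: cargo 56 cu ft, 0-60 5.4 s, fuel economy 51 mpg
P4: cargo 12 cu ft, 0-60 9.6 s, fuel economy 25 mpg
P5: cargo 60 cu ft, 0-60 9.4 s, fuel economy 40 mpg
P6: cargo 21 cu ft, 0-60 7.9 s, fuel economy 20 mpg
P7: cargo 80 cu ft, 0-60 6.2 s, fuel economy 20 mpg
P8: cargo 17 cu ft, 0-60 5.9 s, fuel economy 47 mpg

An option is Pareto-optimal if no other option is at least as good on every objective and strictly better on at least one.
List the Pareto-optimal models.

P1: not dominated.
P2: not dominated (best 0-60).
P3: not dominated (best fuel economy).
P4: dominated by P2 (cargo 53≥12, 0-60 5.3≤9.6, fuel economy 47≥25).
P5: not dominated.
P6: dominated by P2 (cargo 53≥21, 0-60 5.3≤7.9, fuel economy 47≥20).
P7: not dominated (best cargo).
P8: dominated by P2 (cargo 53≥17, 0-60 5.3≤5.9, fuel economy 47≥47).

P1, P2, P3, P5, P7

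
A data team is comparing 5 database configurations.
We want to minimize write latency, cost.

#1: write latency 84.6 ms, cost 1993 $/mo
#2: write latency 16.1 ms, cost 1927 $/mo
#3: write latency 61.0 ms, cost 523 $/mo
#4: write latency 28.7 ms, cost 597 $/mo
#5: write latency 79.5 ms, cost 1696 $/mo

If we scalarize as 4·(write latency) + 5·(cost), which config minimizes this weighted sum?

#3

#1: 4·84.6 + 5·1993 = 10303.4
#2: 4·16.1 + 5·1927 = 9699.4
#3: 4·61.0 + 5·523 = 2859.0
#4: 4·28.7 + 5·597 = 3099.8
#5: 4·79.5 + 5·1696 = 8798.0
Lowest: #3 at 2859.0.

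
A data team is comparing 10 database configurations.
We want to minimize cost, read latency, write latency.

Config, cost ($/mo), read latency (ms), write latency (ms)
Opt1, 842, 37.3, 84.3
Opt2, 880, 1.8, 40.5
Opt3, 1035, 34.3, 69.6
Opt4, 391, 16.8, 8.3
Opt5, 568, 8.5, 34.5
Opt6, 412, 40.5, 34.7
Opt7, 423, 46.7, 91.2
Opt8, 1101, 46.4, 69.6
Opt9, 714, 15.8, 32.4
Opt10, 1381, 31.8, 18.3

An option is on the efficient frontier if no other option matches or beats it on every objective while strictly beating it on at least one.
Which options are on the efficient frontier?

Opt1: dominated by Opt4 (cost 391≤842, read latency 16.8≤37.3, write latency 8.3≤84.3).
Opt2: not dominated (best read latency).
Opt3: dominated by Opt2 (cost 880≤1035, read latency 1.8≤34.3, write latency 40.5≤69.6).
Opt4: not dominated (best cost).
Opt5: not dominated.
Opt6: dominated by Opt4 (cost 391≤412, read latency 16.8≤40.5, write latency 8.3≤34.7).
Opt7: dominated by Opt4 (cost 391≤423, read latency 16.8≤46.7, write latency 8.3≤91.2).
Opt8: dominated by Opt2 (cost 880≤1101, read latency 1.8≤46.4, write latency 40.5≤69.6).
Opt9: not dominated.
Opt10: dominated by Opt4 (cost 391≤1381, read latency 16.8≤31.8, write latency 8.3≤18.3).

Opt2, Opt4, Opt5, Opt9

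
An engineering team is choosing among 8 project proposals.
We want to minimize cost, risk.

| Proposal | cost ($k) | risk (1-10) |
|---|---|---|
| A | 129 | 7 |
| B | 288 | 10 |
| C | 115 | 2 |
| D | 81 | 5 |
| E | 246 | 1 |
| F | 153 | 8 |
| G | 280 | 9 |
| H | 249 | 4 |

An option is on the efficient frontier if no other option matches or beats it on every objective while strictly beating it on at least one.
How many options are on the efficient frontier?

3

A: dominated by C (cost 115≤129, risk 2≤7).
B: dominated by A (cost 129≤288, risk 7≤10).
C: not dominated.
D: not dominated (best cost).
E: not dominated (best risk).
F: dominated by A (cost 129≤153, risk 7≤8).
G: dominated by A (cost 129≤280, risk 7≤9).
H: dominated by C (cost 115≤249, risk 2≤4).
Pareto-optimal: C, D, E → 3.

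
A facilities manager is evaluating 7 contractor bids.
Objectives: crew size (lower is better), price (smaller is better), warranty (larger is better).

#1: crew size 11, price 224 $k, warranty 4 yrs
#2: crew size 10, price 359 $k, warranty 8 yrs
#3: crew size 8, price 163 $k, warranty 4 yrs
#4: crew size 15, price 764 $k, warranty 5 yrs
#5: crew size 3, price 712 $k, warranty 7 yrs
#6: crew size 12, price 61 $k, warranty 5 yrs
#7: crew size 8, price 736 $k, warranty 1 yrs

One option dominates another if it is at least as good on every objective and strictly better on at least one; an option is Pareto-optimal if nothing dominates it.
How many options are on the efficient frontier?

4

#1: dominated by #3 (crew size 8≤11, price 163≤224, warranty 4≥4).
#2: not dominated (best warranty).
#3: not dominated.
#4: dominated by #2 (crew size 10≤15, price 359≤764, warranty 8≥5).
#5: not dominated (best crew size).
#6: not dominated (best price).
#7: dominated by #3 (crew size 8≤8, price 163≤736, warranty 4≥1).
Pareto-optimal: #2, #3, #5, #6 → 4.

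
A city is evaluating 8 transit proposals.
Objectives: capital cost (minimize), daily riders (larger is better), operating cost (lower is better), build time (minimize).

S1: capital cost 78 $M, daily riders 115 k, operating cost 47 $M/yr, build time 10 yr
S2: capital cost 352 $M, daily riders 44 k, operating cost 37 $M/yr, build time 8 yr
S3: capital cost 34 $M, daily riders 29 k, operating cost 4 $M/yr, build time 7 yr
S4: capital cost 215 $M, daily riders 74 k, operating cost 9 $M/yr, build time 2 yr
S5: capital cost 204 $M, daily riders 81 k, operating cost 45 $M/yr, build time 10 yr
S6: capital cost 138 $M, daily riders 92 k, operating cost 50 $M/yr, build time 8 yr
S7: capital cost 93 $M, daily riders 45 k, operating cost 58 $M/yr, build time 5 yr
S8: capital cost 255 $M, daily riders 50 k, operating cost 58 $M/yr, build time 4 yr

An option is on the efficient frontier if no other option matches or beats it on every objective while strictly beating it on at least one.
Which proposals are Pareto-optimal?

S1, S3, S4, S5, S6, S7

S1: not dominated (best daily riders).
S2: dominated by S4 (capital cost 215≤352, daily riders 74≥44, operating cost 9≤37, build time 2≤8).
S3: not dominated (best capital cost).
S4: not dominated (best build time).
S5: not dominated.
S6: not dominated.
S7: not dominated.
S8: dominated by S4 (capital cost 215≤255, daily riders 74≥50, operating cost 9≤58, build time 2≤4).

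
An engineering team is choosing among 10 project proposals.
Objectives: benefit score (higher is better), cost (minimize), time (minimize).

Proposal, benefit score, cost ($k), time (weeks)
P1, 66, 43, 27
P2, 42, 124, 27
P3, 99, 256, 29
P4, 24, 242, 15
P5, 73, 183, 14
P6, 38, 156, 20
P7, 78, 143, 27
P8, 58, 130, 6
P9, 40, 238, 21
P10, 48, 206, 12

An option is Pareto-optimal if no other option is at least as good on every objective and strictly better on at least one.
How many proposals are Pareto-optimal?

5

P1: not dominated (best cost).
P2: dominated by P1 (benefit score 66≥42, cost 43≤124, time 27≤27).
P3: not dominated (best benefit score).
P4: dominated by P5 (benefit score 73≥24, cost 183≤242, time 14≤15).
P5: not dominated.
P6: dominated by P8 (benefit score 58≥38, cost 130≤156, time 6≤20).
P7: not dominated.
P8: not dominated (best time).
P9: dominated by P5 (benefit score 73≥40, cost 183≤238, time 14≤21).
P10: dominated by P8 (benefit score 58≥48, cost 130≤206, time 6≤12).
Pareto-optimal: P1, P3, P5, P7, P8 → 5.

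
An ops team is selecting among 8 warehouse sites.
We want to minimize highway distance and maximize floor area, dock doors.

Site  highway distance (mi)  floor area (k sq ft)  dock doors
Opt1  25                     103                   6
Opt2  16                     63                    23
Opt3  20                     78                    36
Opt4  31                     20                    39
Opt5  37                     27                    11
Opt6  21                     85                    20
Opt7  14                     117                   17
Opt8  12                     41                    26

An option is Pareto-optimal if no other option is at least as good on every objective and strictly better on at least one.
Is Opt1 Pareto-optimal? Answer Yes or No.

Opt7 vs Opt1: highway distance 14≤25, floor area 117≥103, dock doors 17≥6 — Opt7 is at least as good on every objective and strictly better on at least one, so Opt7 dominates Opt1.

No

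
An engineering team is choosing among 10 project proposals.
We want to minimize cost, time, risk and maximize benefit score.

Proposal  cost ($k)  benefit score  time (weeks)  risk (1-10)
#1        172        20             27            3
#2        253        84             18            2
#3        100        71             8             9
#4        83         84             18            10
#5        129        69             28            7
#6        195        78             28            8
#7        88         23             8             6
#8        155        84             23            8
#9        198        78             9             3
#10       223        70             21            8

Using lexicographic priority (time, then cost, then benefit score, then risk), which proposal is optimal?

First minimize time: best is 8, kept {#3, #7}.
Then minimize cost: best is 88, kept {#7}.

#7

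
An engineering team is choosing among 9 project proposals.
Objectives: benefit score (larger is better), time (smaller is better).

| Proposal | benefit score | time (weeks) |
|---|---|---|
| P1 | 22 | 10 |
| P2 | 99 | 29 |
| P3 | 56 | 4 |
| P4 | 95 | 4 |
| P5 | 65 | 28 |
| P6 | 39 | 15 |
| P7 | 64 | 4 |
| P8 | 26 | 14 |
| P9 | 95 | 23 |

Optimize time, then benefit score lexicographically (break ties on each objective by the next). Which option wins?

P4

First minimize time: best is 4, kept {P3, P4, P7}.
Then maximize benefit score: best is 95, kept {P4}.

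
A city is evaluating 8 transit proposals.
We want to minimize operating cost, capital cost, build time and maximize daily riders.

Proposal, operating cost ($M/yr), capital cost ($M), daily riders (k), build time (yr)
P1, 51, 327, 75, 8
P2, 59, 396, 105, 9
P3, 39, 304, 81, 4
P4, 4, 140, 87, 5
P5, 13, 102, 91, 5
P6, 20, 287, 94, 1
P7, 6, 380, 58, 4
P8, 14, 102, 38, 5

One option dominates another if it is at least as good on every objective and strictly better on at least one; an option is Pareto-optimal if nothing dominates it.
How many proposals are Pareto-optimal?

5

P1: dominated by P3 (operating cost 39≤51, capital cost 304≤327, daily riders 81≥75, build time 4≤8).
P2: not dominated (best daily riders).
P3: dominated by P6 (operating cost 20≤39, capital cost 287≤304, daily riders 94≥81, build time 1≤4).
P4: not dominated (best operating cost).
P5: not dominated.
P6: not dominated (best build time).
P7: not dominated.
P8: dominated by P5 (operating cost 13≤14, capital cost 102≤102, daily riders 91≥38, build time 5≤5).
Pareto-optimal: P2, P4, P5, P6, P7 → 5.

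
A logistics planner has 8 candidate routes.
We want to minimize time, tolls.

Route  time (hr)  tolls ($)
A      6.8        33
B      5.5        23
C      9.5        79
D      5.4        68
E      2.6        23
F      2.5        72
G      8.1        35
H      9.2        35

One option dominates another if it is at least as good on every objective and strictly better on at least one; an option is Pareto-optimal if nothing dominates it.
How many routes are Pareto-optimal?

A: dominated by B (time 5.5≤6.8, tolls 23≤33).
B: dominated by E (time 2.6≤5.5, tolls 23≤23).
C: dominated by A (time 6.8≤9.5, tolls 33≤79).
D: dominated by E (time 2.6≤5.4, tolls 23≤68).
E: not dominated.
F: not dominated (best time).
G: dominated by A (time 6.8≤8.1, tolls 33≤35).
H: dominated by A (time 6.8≤9.2, tolls 33≤35).
Pareto-optimal: E, F → 2.

2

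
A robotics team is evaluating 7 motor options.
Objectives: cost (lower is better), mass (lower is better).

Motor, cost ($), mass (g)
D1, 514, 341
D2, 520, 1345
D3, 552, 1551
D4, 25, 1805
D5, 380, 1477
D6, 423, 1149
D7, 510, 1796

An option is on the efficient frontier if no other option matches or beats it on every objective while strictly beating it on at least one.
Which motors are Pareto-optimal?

D1: not dominated (best mass).
D2: dominated by D1 (cost 514≤520, mass 341≤1345).
D3: dominated by D1 (cost 514≤552, mass 341≤1551).
D4: not dominated (best cost).
D5: not dominated.
D6: not dominated.
D7: dominated by D5 (cost 380≤510, mass 1477≤1796).

D1, D4, D5, D6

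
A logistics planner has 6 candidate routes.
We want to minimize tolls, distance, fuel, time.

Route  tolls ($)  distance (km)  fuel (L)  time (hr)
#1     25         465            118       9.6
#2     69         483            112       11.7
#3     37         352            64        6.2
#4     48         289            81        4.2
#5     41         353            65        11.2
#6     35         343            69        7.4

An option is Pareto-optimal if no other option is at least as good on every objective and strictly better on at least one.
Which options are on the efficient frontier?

#1, #3, #4, #6

#1: not dominated (best tolls).
#2: dominated by #3 (tolls 37≤69, distance 352≤483, fuel 64≤112, time 6.2≤11.7).
#3: not dominated (best fuel).
#4: not dominated (best distance).
#5: dominated by #3 (tolls 37≤41, distance 352≤353, fuel 64≤65, time 6.2≤11.2).
#6: not dominated.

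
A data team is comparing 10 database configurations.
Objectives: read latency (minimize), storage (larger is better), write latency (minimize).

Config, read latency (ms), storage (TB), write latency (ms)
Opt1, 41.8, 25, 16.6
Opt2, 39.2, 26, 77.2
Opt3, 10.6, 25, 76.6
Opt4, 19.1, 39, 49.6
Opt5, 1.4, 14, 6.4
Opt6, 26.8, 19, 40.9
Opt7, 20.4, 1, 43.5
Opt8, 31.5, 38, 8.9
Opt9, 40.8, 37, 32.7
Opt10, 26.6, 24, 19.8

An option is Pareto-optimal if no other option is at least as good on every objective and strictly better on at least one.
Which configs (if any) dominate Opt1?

Opt8

Opt8: read latency 31.5≤41.8, storage 38≥25, write latency 8.9≤16.6 — dominates Opt1.
Others (Opt2, Opt3, Opt4, Opt5, Opt6, Opt7, Opt9, Opt10) are each worse than Opt1 on at least one objective.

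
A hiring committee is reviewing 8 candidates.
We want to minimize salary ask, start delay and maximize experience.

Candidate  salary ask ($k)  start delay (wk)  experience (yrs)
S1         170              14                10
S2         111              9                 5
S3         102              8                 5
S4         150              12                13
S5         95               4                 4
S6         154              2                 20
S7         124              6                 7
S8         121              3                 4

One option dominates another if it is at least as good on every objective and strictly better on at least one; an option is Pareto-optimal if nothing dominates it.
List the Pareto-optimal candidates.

S1: dominated by S4 (salary ask 150≤170, start delay 12≤14, experience 13≥10).
S2: dominated by S3 (salary ask 102≤111, start delay 8≤9, experience 5≥5).
S3: not dominated.
S4: not dominated.
S5: not dominated (best salary ask).
S6: not dominated (best start delay).
S7: not dominated.
S8: not dominated.

S3, S4, S5, S6, S7, S8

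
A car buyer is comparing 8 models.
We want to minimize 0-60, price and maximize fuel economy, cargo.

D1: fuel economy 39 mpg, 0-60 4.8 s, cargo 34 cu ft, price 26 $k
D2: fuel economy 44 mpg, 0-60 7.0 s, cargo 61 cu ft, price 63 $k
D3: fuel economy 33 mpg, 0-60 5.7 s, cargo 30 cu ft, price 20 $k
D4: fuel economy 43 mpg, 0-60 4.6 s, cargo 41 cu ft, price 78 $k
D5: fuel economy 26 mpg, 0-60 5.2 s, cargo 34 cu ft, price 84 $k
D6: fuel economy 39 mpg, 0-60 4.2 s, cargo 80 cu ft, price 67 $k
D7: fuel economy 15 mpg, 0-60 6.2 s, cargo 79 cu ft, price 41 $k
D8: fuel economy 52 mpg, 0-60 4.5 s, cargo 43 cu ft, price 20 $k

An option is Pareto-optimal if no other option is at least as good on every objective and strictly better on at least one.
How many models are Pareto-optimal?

D1: dominated by D8 (fuel economy 52≥39, 0-60 4.5≤4.8, cargo 43≥34, price 20≤26).
D2: not dominated.
D3: dominated by D8 (fuel economy 52≥33, 0-60 4.5≤5.7, cargo 43≥30, price 20≤20).
D4: dominated by D8 (fuel economy 52≥43, 0-60 4.5≤4.6, cargo 43≥41, price 20≤78).
D5: dominated by D1 (fuel economy 39≥26, 0-60 4.8≤5.2, cargo 34≥34, price 26≤84).
D6: not dominated (best 0-60).
D7: not dominated.
D8: not dominated (best fuel economy).
Pareto-optimal: D2, D6, D7, D8 → 4.

4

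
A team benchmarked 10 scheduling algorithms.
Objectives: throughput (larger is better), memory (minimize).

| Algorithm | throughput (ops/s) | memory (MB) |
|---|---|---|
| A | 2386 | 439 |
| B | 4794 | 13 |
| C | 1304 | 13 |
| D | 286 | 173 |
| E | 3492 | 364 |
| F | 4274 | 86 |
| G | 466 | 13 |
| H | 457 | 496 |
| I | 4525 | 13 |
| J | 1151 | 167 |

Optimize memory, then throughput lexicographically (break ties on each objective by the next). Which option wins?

First minimize memory: best is 13, kept {B, C, G, I}.
Then maximize throughput: best is 4794, kept {B}.

B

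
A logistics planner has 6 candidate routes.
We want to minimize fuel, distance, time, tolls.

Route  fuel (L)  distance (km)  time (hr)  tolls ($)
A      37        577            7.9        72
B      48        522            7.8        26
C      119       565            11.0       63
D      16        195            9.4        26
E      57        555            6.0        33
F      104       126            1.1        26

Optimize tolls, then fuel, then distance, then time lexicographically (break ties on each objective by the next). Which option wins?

D

First minimize tolls: best is 26, kept {B, D, F}.
Then minimize fuel: best is 16, kept {D}.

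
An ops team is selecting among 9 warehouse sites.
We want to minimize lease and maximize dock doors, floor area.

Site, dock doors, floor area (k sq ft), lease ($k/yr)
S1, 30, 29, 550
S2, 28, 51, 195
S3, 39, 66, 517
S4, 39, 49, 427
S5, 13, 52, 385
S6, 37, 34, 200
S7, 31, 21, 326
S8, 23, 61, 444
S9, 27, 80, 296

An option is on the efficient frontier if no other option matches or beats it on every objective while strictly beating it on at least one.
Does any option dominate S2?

No

S1: worse on floor area (29 vs 51).
S3: worse on lease (517 vs 195).
S4: worse on floor area (49 vs 51).
S5: worse on dock doors (13 vs 28).
S6: worse on floor area (34 vs 51).
S7: worse on floor area (21 vs 51).
S8: worse on dock doors (23 vs 28).
S9: worse on dock doors (27 vs 28).
No option is at least as good as S2 on every objective and strictly better on one.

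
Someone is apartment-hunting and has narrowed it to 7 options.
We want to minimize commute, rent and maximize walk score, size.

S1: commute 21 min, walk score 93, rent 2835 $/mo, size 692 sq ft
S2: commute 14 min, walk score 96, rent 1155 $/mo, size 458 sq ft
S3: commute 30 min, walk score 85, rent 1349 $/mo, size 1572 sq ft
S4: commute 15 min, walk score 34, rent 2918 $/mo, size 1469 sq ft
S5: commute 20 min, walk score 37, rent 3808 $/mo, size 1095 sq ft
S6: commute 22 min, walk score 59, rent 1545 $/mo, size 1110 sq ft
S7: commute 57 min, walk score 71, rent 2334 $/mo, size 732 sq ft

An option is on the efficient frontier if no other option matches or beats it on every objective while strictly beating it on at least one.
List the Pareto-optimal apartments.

S1: not dominated.
S2: not dominated (best commute).
S3: not dominated (best size).
S4: not dominated.
S5: not dominated.
S6: not dominated.
S7: dominated by S3 (commute 30≤57, walk score 85≥71, rent 1349≤2334, size 1572≥732).

S1, S2, S3, S4, S5, S6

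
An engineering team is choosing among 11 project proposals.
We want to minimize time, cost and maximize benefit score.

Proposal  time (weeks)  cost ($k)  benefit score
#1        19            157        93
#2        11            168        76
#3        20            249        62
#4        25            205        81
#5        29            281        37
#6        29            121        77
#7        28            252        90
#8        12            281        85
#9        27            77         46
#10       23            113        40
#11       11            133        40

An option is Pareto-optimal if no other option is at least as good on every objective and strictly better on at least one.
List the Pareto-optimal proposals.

#1: not dominated (best benefit score).
#2: not dominated.
#3: dominated by #1 (time 19≤20, cost 157≤249, benefit score 93≥62).
#4: dominated by #1 (time 19≤25, cost 157≤205, benefit score 93≥81).
#5: dominated by #1 (time 19≤29, cost 157≤281, benefit score 93≥37).
#6: not dominated.
#7: dominated by #1 (time 19≤28, cost 157≤252, benefit score 93≥90).
#8: not dominated.
#9: not dominated (best cost).
#10: not dominated.
#11: not dominated.

#1, #2, #6, #8, #9, #10, #11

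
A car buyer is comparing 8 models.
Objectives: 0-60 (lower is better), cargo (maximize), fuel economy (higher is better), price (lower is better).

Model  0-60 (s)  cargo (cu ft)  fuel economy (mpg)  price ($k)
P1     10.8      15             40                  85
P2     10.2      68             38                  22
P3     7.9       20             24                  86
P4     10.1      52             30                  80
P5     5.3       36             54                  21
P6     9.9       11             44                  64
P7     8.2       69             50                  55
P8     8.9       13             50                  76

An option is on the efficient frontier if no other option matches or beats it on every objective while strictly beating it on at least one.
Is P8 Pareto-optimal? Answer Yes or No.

P5 vs P8: 0-60 5.3≤8.9, cargo 36≥13, fuel economy 54≥50, price 21≤76 — P5 is at least as good on every objective and strictly better on at least one, so P5 dominates P8.

No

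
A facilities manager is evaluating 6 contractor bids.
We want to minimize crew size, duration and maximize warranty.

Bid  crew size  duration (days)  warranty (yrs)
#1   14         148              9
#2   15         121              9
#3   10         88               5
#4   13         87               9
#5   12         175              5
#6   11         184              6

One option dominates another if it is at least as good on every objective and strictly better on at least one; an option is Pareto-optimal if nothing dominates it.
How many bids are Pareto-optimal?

3

#1: dominated by #4 (crew size 13≤14, duration 87≤148, warranty 9≥9).
#2: dominated by #4 (crew size 13≤15, duration 87≤121, warranty 9≥9).
#3: not dominated (best crew size).
#4: not dominated (best duration).
#5: dominated by #3 (crew size 10≤12, duration 88≤175, warranty 5≥5).
#6: not dominated.
Pareto-optimal: #3, #4, #6 → 3.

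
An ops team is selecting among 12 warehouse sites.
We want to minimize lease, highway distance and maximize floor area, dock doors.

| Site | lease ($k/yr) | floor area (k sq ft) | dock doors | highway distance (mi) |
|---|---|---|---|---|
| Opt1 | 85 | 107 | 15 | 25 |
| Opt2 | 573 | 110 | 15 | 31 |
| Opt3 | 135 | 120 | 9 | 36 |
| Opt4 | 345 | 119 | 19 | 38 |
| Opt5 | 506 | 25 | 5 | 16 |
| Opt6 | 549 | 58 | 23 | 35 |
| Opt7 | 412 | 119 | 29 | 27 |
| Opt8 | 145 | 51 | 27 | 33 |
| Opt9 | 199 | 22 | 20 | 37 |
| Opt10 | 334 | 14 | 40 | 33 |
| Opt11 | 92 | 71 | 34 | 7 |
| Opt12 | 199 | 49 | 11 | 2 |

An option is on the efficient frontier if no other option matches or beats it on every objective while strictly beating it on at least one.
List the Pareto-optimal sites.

Opt1, Opt3, Opt4, Opt7, Opt10, Opt11, Opt12

Opt1: not dominated (best lease).
Opt2: dominated by Opt7 (lease 412≤573, floor area 119≥110, dock doors 29≥15, highway distance 27≤31).
Opt3: not dominated (best floor area).
Opt4: not dominated.
Opt5: dominated by Opt11 (lease 92≤506, floor area 71≥25, dock doors 34≥5, highway distance 7≤16).
Opt6: dominated by Opt7 (lease 412≤549, floor area 119≥58, dock doors 29≥23, highway distance 27≤35).
Opt7: not dominated.
Opt8: dominated by Opt11 (lease 92≤145, floor area 71≥51, dock doors 34≥27, highway distance 7≤33).
Opt9: dominated by Opt8 (lease 145≤199, floor area 51≥22, dock doors 27≥20, highway distance 33≤37).
Opt10: not dominated (best dock doors).
Opt11: not dominated.
Opt12: not dominated (best highway distance).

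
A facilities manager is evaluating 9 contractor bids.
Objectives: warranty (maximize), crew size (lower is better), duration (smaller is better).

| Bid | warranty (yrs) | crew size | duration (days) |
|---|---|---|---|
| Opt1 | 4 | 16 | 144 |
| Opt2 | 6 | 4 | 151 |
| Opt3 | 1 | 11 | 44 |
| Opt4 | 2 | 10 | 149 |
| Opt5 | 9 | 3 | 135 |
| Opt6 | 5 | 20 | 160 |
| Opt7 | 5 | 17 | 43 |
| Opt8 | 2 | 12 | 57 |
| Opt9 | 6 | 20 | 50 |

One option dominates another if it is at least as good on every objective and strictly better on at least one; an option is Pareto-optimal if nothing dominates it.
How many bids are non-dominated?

Opt1: dominated by Opt5 (warranty 9≥4, crew size 3≤16, duration 135≤144).
Opt2: dominated by Opt5 (warranty 9≥6, crew size 3≤4, duration 135≤151).
Opt3: not dominated.
Opt4: dominated by Opt5 (warranty 9≥2, crew size 3≤10, duration 135≤149).
Opt5: not dominated (best warranty).
Opt6: dominated by Opt2 (warranty 6≥5, crew size 4≤20, duration 151≤160).
Opt7: not dominated (best duration).
Opt8: not dominated.
Opt9: not dominated.
Pareto-optimal: Opt3, Opt5, Opt7, Opt8, Opt9 → 5.

5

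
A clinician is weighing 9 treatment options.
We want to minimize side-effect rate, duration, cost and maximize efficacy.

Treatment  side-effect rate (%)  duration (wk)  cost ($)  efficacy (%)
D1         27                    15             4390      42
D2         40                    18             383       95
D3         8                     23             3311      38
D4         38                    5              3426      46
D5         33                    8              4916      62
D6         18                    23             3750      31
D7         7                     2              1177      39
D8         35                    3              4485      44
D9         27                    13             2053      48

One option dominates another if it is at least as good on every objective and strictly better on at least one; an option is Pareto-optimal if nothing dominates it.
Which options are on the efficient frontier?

D1: dominated by D9 (side-effect rate 27≤27, duration 13≤15, cost 2053≤4390, efficacy 48≥42).
D2: not dominated (best cost).
D3: dominated by D7 (side-effect rate 7≤8, duration 2≤23, cost 1177≤3311, efficacy 39≥38).
D4: not dominated.
D5: not dominated.
D6: dominated by D3 (side-effect rate 8≤18, duration 23≤23, cost 3311≤3750, efficacy 38≥31).
D7: not dominated (best side-effect rate).
D8: not dominated.
D9: not dominated.

D2, D4, D5, D7, D8, D9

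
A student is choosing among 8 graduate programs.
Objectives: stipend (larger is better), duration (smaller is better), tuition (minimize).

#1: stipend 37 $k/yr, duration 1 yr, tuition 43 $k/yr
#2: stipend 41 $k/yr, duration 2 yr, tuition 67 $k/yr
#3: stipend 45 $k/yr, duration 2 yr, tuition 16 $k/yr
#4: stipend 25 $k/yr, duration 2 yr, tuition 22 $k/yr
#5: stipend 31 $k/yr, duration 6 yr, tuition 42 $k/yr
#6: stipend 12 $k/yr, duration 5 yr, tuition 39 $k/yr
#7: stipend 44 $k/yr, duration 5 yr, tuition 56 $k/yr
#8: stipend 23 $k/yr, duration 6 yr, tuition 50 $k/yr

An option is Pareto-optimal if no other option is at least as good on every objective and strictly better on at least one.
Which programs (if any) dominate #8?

#1: stipend 37≥23, duration 1≤6, tuition 43≤50 — dominates #8.
#3: stipend 45≥23, duration 2≤6, tuition 16≤50 — dominates #8.
#4: stipend 25≥23, duration 2≤6, tuition 22≤50 — dominates #8.
#5: stipend 31≥23, duration 6≤6, tuition 42≤50 — dominates #8.
Others (#2, #6, #7) are each worse than #8 on at least one objective.

#1, #3, #4, #5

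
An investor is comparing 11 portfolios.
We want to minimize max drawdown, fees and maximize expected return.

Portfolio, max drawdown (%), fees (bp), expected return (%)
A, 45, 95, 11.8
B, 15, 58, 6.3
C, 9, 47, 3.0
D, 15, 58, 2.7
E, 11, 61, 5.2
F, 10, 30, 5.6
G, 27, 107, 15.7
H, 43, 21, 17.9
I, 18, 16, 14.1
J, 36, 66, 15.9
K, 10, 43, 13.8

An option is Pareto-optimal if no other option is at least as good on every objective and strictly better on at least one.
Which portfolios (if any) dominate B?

K: max drawdown 10≤15, fees 43≤58, expected return 13.8≥6.3 — dominates B.
Others (A, C, D, E, F, G, H, I, J) are each worse than B on at least one objective.

K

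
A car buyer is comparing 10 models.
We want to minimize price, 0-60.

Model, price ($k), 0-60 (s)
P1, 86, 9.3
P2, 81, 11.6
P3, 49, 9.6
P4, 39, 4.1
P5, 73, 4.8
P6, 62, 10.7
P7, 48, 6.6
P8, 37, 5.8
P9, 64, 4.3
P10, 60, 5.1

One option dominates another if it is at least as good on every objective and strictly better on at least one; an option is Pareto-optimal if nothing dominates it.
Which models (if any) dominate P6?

P3, P4, P7, P8, P10

P3: price 49≤62, 0-60 9.6≤10.7 — dominates P6.
P4: price 39≤62, 0-60 4.1≤10.7 — dominates P6.
P7: price 48≤62, 0-60 6.6≤10.7 — dominates P6.
P8: price 37≤62, 0-60 5.8≤10.7 — dominates P6.
P10: price 60≤62, 0-60 5.1≤10.7 — dominates P6.
Others (P1, P2, P5, P9) are each worse than P6 on at least one objective.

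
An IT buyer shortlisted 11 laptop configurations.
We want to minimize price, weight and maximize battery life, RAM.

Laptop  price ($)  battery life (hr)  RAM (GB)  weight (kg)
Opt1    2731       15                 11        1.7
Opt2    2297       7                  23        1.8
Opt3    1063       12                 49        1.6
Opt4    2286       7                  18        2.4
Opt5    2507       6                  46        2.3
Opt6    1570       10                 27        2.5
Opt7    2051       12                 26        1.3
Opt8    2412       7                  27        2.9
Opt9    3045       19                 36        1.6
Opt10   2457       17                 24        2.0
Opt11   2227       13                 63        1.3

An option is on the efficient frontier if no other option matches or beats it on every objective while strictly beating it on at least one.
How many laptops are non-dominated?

Opt1: not dominated.
Opt2: dominated by Opt3 (price 1063≤2297, battery life 12≥7, RAM 49≥23, weight 1.6≤1.8).
Opt3: not dominated (best price).
Opt4: dominated by Opt3 (price 1063≤2286, battery life 12≥7, RAM 49≥18, weight 1.6≤2.4).
Opt5: dominated by Opt3 (price 1063≤2507, battery life 12≥6, RAM 49≥46, weight 1.6≤2.3).
Opt6: dominated by Opt3 (price 1063≤1570, battery life 12≥10, RAM 49≥27, weight 1.6≤2.5).
Opt7: not dominated.
Opt8: dominated by Opt3 (price 1063≤2412, battery life 12≥7, RAM 49≥27, weight 1.6≤2.9).
Opt9: not dominated (best battery life).
Opt10: not dominated.
Opt11: not dominated (best RAM).
Pareto-optimal: Opt1, Opt3, Opt7, Opt9, Opt10, Opt11 → 6.

6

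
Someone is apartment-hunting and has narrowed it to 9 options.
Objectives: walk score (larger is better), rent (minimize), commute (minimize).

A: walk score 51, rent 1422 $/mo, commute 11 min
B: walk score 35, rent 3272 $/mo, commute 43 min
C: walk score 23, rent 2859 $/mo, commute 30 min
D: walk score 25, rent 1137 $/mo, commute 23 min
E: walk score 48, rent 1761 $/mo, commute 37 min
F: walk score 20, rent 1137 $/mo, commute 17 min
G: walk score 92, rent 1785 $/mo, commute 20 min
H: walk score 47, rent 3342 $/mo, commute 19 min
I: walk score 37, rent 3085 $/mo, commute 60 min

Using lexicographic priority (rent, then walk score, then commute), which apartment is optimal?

First minimize rent: best is 1137, kept {D, F}.
Then maximize walk score: best is 25, kept {D}.

D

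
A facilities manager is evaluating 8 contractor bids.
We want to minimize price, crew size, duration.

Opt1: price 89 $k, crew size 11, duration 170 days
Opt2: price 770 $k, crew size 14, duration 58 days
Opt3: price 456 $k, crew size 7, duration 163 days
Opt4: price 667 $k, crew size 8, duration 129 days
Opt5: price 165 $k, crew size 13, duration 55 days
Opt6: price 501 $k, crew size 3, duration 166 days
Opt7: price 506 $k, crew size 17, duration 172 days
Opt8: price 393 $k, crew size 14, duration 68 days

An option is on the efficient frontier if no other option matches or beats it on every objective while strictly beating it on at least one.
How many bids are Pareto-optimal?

Opt1: not dominated (best price).
Opt2: dominated by Opt5 (price 165≤770, crew size 13≤14, duration 55≤58).
Opt3: not dominated.
Opt4: not dominated.
Opt5: not dominated (best duration).
Opt6: not dominated (best crew size).
Opt7: dominated by Opt1 (price 89≤506, crew size 11≤17, duration 170≤172).
Opt8: dominated by Opt5 (price 165≤393, crew size 13≤14, duration 55≤68).
Pareto-optimal: Opt1, Opt3, Opt4, Opt5, Opt6 → 5.

5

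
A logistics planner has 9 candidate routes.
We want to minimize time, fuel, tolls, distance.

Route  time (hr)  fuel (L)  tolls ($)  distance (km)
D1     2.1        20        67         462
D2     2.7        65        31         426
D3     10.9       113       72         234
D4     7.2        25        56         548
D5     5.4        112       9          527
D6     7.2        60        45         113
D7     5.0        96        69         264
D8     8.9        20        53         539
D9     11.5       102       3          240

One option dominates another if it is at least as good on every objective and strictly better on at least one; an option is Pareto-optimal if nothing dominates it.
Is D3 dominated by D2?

D2 vs D3: D2 is worse on distance (426 vs 234), so it does not dominate D3.

No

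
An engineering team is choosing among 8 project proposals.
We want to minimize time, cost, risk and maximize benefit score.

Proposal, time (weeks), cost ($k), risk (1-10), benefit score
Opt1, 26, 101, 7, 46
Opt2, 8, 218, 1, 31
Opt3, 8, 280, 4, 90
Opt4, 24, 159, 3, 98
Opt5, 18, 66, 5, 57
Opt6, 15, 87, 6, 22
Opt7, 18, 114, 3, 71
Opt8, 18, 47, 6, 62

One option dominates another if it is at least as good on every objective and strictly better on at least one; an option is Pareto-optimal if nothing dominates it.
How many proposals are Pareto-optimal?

7

Opt1: dominated by Opt5 (time 18≤26, cost 66≤101, risk 5≤7, benefit score 57≥46).
Opt2: not dominated (best risk).
Opt3: not dominated.
Opt4: not dominated (best benefit score).
Opt5: not dominated.
Opt6: not dominated.
Opt7: not dominated.
Opt8: not dominated (best cost).
Pareto-optimal: Opt2, Opt3, Opt4, Opt5, Opt6, Opt7, Opt8 → 7.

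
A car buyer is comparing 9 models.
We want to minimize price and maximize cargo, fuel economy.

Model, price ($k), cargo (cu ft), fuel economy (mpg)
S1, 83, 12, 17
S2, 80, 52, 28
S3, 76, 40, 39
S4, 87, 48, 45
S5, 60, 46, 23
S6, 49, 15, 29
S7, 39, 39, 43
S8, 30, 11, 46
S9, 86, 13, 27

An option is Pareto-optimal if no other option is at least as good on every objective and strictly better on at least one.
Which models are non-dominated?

S2, S3, S4, S5, S7, S8

S1: dominated by S2 (price 80≤83, cargo 52≥12, fuel economy 28≥17).
S2: not dominated (best cargo).
S3: not dominated.
S4: not dominated.
S5: not dominated.
S6: dominated by S7 (price 39≤49, cargo 39≥15, fuel economy 43≥29).
S7: not dominated.
S8: not dominated (best price).
S9: dominated by S2 (price 80≤86, cargo 52≥13, fuel economy 28≥27).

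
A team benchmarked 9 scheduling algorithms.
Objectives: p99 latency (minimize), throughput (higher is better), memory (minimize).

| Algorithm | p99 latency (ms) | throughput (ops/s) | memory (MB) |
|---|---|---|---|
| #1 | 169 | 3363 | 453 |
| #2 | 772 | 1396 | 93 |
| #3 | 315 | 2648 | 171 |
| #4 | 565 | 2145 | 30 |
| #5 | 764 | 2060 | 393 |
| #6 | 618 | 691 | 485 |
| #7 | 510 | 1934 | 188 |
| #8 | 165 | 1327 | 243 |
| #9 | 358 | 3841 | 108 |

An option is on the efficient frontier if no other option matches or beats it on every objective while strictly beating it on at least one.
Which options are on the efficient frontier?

#1, #3, #4, #8, #9

#1: not dominated.
#2: dominated by #4 (p99 latency 565≤772, throughput 2145≥1396, memory 30≤93).
#3: not dominated.
#4: not dominated (best memory).
#5: dominated by #3 (p99 latency 315≤764, throughput 2648≥2060, memory 171≤393).
#6: dominated by #1 (p99 latency 169≤618, throughput 3363≥691, memory 453≤485).
#7: dominated by #3 (p99 latency 315≤510, throughput 2648≥1934, memory 171≤188).
#8: not dominated (best p99 latency).
#9: not dominated (best throughput).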